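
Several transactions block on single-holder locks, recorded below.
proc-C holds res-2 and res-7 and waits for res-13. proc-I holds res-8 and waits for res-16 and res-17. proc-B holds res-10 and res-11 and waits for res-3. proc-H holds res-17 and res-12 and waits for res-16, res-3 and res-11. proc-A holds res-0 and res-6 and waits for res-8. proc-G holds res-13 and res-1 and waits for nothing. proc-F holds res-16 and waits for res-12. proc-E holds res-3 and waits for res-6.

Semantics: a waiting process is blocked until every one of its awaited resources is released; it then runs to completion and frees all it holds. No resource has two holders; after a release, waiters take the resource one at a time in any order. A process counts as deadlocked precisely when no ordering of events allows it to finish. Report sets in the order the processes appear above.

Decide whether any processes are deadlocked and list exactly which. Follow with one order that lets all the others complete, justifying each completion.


Deadlocked set: proc-I, proc-B, proc-H, proc-A, proc-F and proc-E.
Key observation: the knot is the closed ring of waits proc-I -> proc-H -> proc-B -> proc-E -> proc-A -> proc-I; proc-F is caught in further circular waits.
One completion order for the rest: proc-G, proc-C.
Step-by-step check:
  run proc-G (it waits on nothing); releases res-13 and res-1
  proc-C waits on res-13 — all released -> runs and releases res-2 and res-7


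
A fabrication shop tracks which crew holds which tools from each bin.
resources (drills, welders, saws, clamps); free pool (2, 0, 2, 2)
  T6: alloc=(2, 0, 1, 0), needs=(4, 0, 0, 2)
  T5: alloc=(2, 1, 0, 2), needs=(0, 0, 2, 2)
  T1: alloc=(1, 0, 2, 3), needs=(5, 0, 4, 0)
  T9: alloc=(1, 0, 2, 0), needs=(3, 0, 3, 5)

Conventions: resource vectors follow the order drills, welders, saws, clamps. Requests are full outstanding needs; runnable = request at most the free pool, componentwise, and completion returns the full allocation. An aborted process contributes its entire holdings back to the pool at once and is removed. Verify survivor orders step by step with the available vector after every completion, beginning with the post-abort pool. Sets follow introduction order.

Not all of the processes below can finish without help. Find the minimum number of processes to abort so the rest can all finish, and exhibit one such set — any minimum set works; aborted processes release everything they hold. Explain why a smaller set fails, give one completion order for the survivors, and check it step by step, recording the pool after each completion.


Minimum abort set: T9.
Key observation: aborting T9 returns (1, 0, 2, 0), and T1 — hopeless before — runs at step 2 with the returned capacity in the pool.
Why nothing smaller works: aborting no one leaves the state deadlocked as given.
Survivors finish in the order: T5, T1, T6. Step-by-step check (pool after the aborts first):
  pool = (3, 0, 4, 2)
  T5: need (0, 0, 2, 2) fits (3, 0, 4, 2); releases (2, 1, 0, 2), pool now (5, 1, 4, 4)
  T1: need (5, 0, 4, 0) fits (5, 1, 4, 4); releases (1, 0, 2, 3), pool now (6, 1, 6, 7)
  T6: need (4, 0, 0, 2) fits (6, 1, 6, 7); releases (2, 0, 1, 0), pool now (8, 1, 7, 7)


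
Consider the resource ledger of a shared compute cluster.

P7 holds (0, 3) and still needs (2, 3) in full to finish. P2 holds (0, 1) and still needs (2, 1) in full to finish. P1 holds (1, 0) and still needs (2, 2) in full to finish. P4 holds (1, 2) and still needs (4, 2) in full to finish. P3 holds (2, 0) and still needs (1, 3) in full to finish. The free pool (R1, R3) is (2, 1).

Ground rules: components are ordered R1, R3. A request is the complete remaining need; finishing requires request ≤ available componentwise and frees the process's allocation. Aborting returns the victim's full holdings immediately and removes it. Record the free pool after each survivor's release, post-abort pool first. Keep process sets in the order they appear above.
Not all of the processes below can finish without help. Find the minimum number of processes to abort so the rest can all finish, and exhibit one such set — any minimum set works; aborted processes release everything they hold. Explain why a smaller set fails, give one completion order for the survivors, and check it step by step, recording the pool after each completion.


Minimum abort set: P3.
Key observation: P4 had no path to completion before; after the abort of P3 ((2, 0) returned), step 2 is where it fits.
Why nothing smaller works: aborting no one leaves the state deadlocked as given.
One survivor order: P2, P4, P1, P7. Verifying each step (post-abort pool first):
  pool = (4, 1)
  P2: need (2, 1) fits (4, 1); releases (0, 1), pool now (4, 2)
  P4: need (4, 2) fits (4, 2); releases (1, 2), pool now (5, 4)
  P1: need (2, 2) fits (5, 4); releases (1, 0), pool now (6, 4)
  P7: need (2, 3) fits (6, 4); releases (0, 3), pool now (6, 7)


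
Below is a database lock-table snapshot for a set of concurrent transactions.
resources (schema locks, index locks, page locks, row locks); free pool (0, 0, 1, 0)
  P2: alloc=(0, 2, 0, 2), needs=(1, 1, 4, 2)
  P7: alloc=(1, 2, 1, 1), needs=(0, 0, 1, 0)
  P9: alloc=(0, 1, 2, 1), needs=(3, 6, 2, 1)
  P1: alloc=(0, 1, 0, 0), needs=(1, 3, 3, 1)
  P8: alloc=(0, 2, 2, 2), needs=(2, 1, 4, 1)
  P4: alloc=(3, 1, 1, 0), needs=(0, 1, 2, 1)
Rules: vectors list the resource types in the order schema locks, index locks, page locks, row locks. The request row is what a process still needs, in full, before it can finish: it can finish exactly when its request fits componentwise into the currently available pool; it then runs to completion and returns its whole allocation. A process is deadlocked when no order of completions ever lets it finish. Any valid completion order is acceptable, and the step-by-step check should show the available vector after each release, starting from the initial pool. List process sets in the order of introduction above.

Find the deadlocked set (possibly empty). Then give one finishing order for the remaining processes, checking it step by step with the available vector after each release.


The deadlocked set is P2, P9 and P8.
Key observation: after P7, P4, P1 the pool peaks at (4, 4, 3, 1), and each blocked process is short somewhere: P2 on page locks, row locks; P9 on index locks; P8 on page locks.
A valid finishing order for the others: P7, P4, P1. Step-by-step check:
  pool = (0, 0, 1, 0)
  P7: need (0, 0, 1, 0) fits (0, 0, 1, 0); releases (1, 2, 1, 1), pool now (1, 2, 2, 1)
  P4: need (0, 1, 2, 1) fits (1, 2, 2, 1); releases (3, 1, 1, 0), pool now (4, 3, 3, 1)
  P1: need (1, 3, 3, 1) fits (4, 3, 3, 1); releases (0, 1, 0, 0), pool now (4, 4, 3, 1)
The stuck group stays short no matter what:
  P2 cannot run: need (1, 1, 4, 2) vs free (4, 4, 3, 1) (insufficient page locks and row locks)
  P9 cannot run: need (3, 6, 2, 1) vs free (4, 4, 3, 1) (insufficient index locks)
  P8 cannot run: need (2, 1, 4, 1) vs free (4, 4, 3, 1) (insufficient page locks)


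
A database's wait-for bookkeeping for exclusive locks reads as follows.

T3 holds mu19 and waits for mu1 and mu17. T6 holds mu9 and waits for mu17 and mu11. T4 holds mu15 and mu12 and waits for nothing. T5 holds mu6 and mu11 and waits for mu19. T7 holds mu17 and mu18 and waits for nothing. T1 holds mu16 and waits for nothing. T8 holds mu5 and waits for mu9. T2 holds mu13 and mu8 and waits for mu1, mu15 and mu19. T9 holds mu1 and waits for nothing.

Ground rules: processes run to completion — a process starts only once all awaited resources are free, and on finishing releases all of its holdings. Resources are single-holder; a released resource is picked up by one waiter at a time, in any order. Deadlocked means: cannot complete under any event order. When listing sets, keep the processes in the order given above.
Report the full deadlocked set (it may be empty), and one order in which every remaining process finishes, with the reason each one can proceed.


Nothing here is deadlocked.
Key observation: the waits form no ring: some process can always run, and its releases unblock the others one by one.
The rest can finish in the order T7, T9, T1, T4, T3, T5, T6, T2, T8.
Verifying each step:
  run T7 (it waits on nothing); releases mu17 and mu18
  run T9 (it waits on nothing); releases mu1
  run T1 (it waits on nothing); releases mu16
  run T4 (it waits on nothing); releases mu15 and mu12
  T3: everything it awaited (mu1 and mu17) is free; runs, freeing mu19
  T5: everything it awaited (mu19) is free; runs, freeing mu6 and mu11
  T6: everything it awaited (mu17 and mu11) is free; runs, freeing mu9
  T2: everything it awaited (mu1, mu15 and mu19) is free; runs, freeing mu13 and mu8
  T8: everything it awaited (mu9) is free; runs, freeing mu5


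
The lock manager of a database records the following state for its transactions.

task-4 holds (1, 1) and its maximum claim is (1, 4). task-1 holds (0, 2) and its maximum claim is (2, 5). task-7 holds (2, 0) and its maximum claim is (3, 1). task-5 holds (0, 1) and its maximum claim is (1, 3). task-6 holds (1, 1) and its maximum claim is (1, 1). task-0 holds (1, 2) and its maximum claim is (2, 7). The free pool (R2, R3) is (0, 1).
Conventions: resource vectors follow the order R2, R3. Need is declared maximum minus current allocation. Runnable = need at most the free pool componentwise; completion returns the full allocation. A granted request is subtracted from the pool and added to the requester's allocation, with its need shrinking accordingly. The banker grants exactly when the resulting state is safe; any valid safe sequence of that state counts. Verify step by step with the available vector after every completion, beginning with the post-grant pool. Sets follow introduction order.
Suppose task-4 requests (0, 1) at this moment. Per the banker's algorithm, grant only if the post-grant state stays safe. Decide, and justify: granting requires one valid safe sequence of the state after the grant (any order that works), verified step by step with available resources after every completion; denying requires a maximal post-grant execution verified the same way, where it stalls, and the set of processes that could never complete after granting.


DENY. Granting would leave the state unsafe.
Key observation: even finishing task-6, task-7 leaves just (3, 1) free — too little R3 for any of the remaining processes.
On the post-grant state, task-6, task-7 is a maximal run — nothing extends it. Step-by-step check:
  pool = (0, 0)
  task-6: need (0, 0) fits (0, 0); releases (1, 1), pool now (1, 1)
  task-7: need (1, 1) fits (1, 1); releases (2, 0), pool now (3, 1)
  task-4 still needs (0, 2) but only (3, 1) is free — short on R3
  task-1 still needs (2, 3) but only (3, 1) is free — short on R3
  task-5 still needs (1, 2) but only (3, 1) is free — short on R3
  task-0 still needs (1, 5) but only (3, 1) is free — short on R3
Post-grant, the permanently blocked set is task-4, task-1, task-5 and task-0.


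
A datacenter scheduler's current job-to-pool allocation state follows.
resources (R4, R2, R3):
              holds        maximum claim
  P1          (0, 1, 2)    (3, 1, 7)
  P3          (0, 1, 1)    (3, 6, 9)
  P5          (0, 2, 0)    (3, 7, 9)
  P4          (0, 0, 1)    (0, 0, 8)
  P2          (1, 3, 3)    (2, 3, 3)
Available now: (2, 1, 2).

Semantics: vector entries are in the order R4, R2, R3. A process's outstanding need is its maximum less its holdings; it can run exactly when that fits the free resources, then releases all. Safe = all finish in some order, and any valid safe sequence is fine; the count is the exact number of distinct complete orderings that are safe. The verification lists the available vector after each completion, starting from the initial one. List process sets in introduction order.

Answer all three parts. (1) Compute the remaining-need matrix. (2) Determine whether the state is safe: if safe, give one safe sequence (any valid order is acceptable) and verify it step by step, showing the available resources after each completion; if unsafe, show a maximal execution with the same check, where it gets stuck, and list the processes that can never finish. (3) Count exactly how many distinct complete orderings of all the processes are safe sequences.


(1) Need matrix, components ordered R4, R2, R3:
  P1: (3, 0, 5)
  P3: (3, 5, 8)
  P5: (3, 5, 9)
  P4: (0, 0, 7)
  P2: (1, 0, 0)
(2) SAFE. One safe sequence: P2, P1, P4, P3, P5.
Key observation: reading the order forward, P1 is the first process whose need (3, 0, 5) meets the free pool (3, 4, 5) exactly on a resource it requests.
Check, step by step:
  pool = (2, 1, 2)
  run P2 (needs (1, 0, 0), free (2, 1, 2)); after release of (1, 3, 3) the pool is (3, 4, 5)
  run P1 (needs (3, 0, 5), free (3, 4, 5)); after release of (0, 1, 2) the pool is (3, 5, 7)
  run P4 (needs (0, 0, 7), free (3, 5, 7)); after release of (0, 0, 1) the pool is (3, 5, 8)
  run P3 (needs (3, 5, 8), free (3, 5, 8)); after release of (0, 1, 1) the pool is (3, 6, 9)
  run P5 (needs (3, 5, 9), free (3, 6, 9)); after release of (0, 2, 0) the pool is (3, 8, 9)
(3) Exactly 1 of the possible complete orderings is a safe sequence.


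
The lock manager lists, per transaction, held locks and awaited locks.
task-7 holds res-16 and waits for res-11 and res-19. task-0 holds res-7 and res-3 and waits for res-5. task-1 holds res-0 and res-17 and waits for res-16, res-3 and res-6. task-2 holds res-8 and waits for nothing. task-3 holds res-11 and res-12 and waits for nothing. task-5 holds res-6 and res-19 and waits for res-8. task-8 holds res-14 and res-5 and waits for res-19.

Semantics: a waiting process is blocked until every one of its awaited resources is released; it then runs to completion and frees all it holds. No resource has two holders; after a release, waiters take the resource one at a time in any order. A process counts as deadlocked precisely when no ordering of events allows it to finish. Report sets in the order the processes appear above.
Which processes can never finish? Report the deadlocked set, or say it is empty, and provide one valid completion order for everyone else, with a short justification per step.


No process is deadlocked.
Key observation: no waiting chain loops back on itself — every chain ends at a process that waits on nothing, so everyone eventually runs.
A valid finishing order for the others: task-2, task-3, task-5, task-8, task-0, task-7, task-1.
Step-by-step check:
  task-2: no waits; runs immediately, freeing res-8
  task-3: no waits; runs immediately, freeing res-11 and res-12
  run task-5 (all its waits — res-8 — are resolved); releases res-6 and res-19
  run task-8 (all its waits — res-19 — are resolved); releases res-14 and res-5
  run task-0 (all its waits — res-5 — are resolved); releases res-7 and res-3
  run task-7 (all its waits — res-11 and res-19 — are resolved); releases res-16
  run task-1 (all its waits — res-16, res-3 and res-6 — are resolved); releases res-0 and res-17


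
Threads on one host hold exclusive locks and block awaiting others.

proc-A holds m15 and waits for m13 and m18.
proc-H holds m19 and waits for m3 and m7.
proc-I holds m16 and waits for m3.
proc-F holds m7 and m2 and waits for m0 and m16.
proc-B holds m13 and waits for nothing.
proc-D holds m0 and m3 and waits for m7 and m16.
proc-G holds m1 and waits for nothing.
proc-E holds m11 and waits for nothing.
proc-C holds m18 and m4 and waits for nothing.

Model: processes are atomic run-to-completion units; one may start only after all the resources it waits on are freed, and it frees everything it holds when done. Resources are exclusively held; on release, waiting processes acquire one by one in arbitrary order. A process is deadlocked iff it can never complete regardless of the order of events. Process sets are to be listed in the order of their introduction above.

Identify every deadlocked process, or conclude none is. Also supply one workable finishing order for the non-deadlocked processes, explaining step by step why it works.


Deadlocked: proc-H, proc-I, proc-F and proc-D.
Key observation: nobody on the ring proc-I -> proc-D -> proc-I can start until another member finishes, which never happens; proc-F is caught in further circular waits and proc-H waits into the deadlock from upstream.
One completion order for the rest: proc-C, proc-E, proc-B, proc-G, proc-A.
Step-by-step check:
  proc-C waits on nothing -> runs at once and releases m18 and m4
  proc-E waits on nothing -> runs at once and releases m11
  proc-B waits on nothing -> runs at once and releases m13
  proc-G waits on nothing -> runs at once and releases m1
  proc-A waits on m13 and m18 — all released -> runs and releases m15


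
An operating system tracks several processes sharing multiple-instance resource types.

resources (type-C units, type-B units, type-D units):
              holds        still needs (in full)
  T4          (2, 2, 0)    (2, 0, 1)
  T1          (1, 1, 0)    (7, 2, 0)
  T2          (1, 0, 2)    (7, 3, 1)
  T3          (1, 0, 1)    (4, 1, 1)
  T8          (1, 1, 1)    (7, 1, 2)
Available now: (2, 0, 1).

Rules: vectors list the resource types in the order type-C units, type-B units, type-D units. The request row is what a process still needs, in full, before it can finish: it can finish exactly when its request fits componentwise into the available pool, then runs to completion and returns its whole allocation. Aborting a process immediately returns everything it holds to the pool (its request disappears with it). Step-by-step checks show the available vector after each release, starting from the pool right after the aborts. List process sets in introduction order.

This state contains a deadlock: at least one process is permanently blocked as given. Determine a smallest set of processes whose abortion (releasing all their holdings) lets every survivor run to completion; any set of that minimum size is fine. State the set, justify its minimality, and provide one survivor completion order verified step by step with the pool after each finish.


Minimum abort set: T1 and T2.
Key observation: T8 could never have finished before the abort; with (2, 1, 2) returned by T1 and T2, it fits at step 3.
Minimality, checking each single-abort alternative: T4 alone leaves T1 blocked (short on type-C units); T1 alone leaves T2 blocked (short on type-C units); T2 alone leaves T1 blocked (short on type-C units); T3 alone leaves T1 blocked (short on type-C units); T8 alone leaves T1 blocked (short on type-C units).
One survivor order: T4, T3, T8. Check, step by step (post-abort pool first):
  pool = (4, 1, 3)
  run T4 (needs (2, 0, 1), free (4, 1, 3)); after release of (2, 2, 0) the pool is (6, 3, 3)
  run T3 (needs (4, 1, 1), free (6, 3, 3)); after release of (1, 0, 1) the pool is (7, 3, 4)
  run T8 (needs (7, 1, 2), free (7, 3, 4)); after release of (1, 1, 1) the pool is (8, 4, 5)


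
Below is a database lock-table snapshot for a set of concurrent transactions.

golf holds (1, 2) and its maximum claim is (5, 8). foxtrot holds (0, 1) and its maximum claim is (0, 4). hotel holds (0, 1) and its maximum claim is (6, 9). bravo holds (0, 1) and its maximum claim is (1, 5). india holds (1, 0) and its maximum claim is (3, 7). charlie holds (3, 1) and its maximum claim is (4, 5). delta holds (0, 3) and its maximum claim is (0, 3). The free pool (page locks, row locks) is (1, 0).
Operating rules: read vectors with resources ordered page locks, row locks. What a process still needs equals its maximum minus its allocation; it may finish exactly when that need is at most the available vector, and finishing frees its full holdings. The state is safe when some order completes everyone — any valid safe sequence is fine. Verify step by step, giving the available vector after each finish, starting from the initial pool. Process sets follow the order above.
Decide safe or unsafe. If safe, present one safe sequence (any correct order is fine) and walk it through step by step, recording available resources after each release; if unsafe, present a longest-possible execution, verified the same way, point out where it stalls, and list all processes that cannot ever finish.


SAFE, for example via the order delta, foxtrot, bravo, charlie, golf, india, hotel.
Key observation: foxtrot is the earliest step where a requested resource binds exactly: need (0, 3), pool (1, 3) at its turn.
Step-by-step check:
  pool = (1, 0)
  delta needs (0, 0) <= (1, 0) -> finishes; pool += (0, 3) = (1, 3)
  foxtrot needs (0, 3) <= (1, 3) -> finishes; pool += (0, 1) = (1, 4)
  bravo needs (1, 4) <= (1, 4) -> finishes; pool += (0, 1) = (1, 5)
  charlie needs (1, 4) <= (1, 5) -> finishes; pool += (3, 1) = (4, 6)
  golf needs (4, 6) <= (4, 6) -> finishes; pool += (1, 2) = (5, 8)
  india needs (2, 7) <= (5, 8) -> finishes; pool += (1, 0) = (6, 8)
  hotel needs (6, 8) <= (6, 8) -> finishes; pool += (0, 1) = (6, 9)


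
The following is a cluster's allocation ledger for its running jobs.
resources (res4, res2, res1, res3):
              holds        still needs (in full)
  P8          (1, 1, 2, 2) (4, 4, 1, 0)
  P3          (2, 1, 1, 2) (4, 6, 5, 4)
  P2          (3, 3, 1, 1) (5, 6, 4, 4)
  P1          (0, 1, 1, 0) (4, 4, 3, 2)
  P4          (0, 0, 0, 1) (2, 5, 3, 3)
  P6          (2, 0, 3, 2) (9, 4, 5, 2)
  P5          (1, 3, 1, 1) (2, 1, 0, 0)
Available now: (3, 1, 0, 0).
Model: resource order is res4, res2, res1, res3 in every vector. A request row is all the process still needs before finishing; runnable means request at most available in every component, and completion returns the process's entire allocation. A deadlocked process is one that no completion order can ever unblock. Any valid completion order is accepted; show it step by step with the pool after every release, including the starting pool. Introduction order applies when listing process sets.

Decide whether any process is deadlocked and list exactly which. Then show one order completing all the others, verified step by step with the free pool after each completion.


Nothing here is deadlocked.
Key observation: P5 can run right away; the returned allocation unlocks the remaining processes in turn.
A valid finishing order for the others: P5, P8, P4, P1, P2, P3, P6. Step-by-step check:
  pool = (3, 1, 0, 0)
  P5 needs (2, 1, 0, 0) <= (3, 1, 0, 0) -> finishes; pool += (1, 3, 1, 1) = (4, 4, 1, 1)
  P8 needs (4, 4, 1, 0) <= (4, 4, 1, 1) -> finishes; pool += (1, 1, 2, 2) = (5, 5, 3, 3)
  P4 needs (2, 5, 3, 3) <= (5, 5, 3, 3) -> finishes; pool += (0, 0, 0, 1) = (5, 5, 3, 4)
  P1 needs (4, 4, 3, 2) <= (5, 5, 3, 4) -> finishes; pool += (0, 1, 1, 0) = (5, 6, 4, 4)
  P2 needs (5, 6, 4, 4) <= (5, 6, 4, 4) -> finishes; pool += (3, 3, 1, 1) = (8, 9, 5, 5)
  P3 needs (4, 6, 5, 4) <= (8, 9, 5, 5) -> finishes; pool += (2, 1, 1, 2) = (10, 10, 6, 7)
  P6 needs (9, 4, 5, 2) <= (10, 10, 6, 7) -> finishes; pool += (2, 0, 3, 2) = (12, 10, 9, 9)


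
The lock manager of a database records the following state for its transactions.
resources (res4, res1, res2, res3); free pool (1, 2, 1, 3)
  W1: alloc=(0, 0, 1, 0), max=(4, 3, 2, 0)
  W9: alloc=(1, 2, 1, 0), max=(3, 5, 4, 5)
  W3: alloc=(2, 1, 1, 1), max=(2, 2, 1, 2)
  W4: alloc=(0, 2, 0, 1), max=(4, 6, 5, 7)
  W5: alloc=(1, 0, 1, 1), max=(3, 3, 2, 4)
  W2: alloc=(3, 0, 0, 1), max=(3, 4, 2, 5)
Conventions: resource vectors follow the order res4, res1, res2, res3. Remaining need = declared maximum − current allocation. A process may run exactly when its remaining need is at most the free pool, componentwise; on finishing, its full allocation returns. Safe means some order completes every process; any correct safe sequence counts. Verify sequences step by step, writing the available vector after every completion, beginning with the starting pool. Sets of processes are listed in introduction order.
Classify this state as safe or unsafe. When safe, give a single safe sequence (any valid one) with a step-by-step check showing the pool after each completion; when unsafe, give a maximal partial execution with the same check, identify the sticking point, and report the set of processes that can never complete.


SAFE — a valid safe sequence is W3, W5, W9, W1, W2, W4.
Key observation: W5 is the earliest step where a requested resource binds exactly: need (2, 3, 1, 3), pool (3, 3, 2, 4) at its turn.
Check, step by step:
  pool = (1, 2, 1, 3)
  W3: need (0, 1, 0, 1) fits (1, 2, 1, 3); releases (2, 1, 1, 1), pool now (3, 3, 2, 4)
  W5: need (2, 3, 1, 3) fits (3, 3, 2, 4); releases (1, 0, 1, 1), pool now (4, 3, 3, 5)
  W9: need (2, 3, 3, 5) fits (4, 3, 3, 5); releases (1, 2, 1, 0), pool now (5, 5, 4, 5)
  W1: need (4, 3, 1, 0) fits (5, 5, 4, 5); releases (0, 0, 1, 0), pool now (5, 5, 5, 5)
  W2: need (0, 4, 2, 4) fits (5, 5, 5, 5); releases (3, 0, 0, 1), pool now (8, 5, 5, 6)
  W4: need (4, 4, 5, 6) fits (8, 5, 5, 6); releases (0, 2, 0, 1), pool now (8, 7, 5, 7)


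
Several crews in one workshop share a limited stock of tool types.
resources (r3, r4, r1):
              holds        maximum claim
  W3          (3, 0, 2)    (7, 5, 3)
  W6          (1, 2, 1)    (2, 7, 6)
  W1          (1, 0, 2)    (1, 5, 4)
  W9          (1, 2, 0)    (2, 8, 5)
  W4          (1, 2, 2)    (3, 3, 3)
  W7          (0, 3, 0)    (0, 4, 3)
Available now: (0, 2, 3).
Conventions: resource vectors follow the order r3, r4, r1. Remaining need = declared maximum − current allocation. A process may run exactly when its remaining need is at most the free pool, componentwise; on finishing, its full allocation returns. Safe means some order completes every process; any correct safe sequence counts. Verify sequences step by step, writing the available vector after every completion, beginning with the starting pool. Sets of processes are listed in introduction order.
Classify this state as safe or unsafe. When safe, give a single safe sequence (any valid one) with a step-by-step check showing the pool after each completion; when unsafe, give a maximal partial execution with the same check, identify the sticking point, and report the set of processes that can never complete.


SAFE. One safe sequence: W7, W1, W6, W4, W9, W3.
Key observation: the order's first zero-slack moment is W7 ((0, 1, 3) needed, (0, 2, 3) free — a requested resource with nothing to spare).
Walking it through:
  pool = (0, 2, 3)
  W7 needs (0, 1, 3) <= (0, 2, 3) -> finishes; pool += (0, 3, 0) = (0, 5, 3)
  W1 needs (0, 5, 2) <= (0, 5, 3) -> finishes; pool += (1, 0, 2) = (1, 5, 5)
  W6 needs (1, 5, 5) <= (1, 5, 5) -> finishes; pool += (1, 2, 1) = (2, 7, 6)
  W4 needs (2, 1, 1) <= (2, 7, 6) -> finishes; pool += (1, 2, 2) = (3, 9, 8)
  W9 needs (1, 6, 5) <= (3, 9, 8) -> finishes; pool += (1, 2, 0) = (4, 11, 8)
  W3 needs (4, 5, 1) <= (4, 11, 8) -> finishes; pool += (3, 0, 2) = (7, 11, 10)


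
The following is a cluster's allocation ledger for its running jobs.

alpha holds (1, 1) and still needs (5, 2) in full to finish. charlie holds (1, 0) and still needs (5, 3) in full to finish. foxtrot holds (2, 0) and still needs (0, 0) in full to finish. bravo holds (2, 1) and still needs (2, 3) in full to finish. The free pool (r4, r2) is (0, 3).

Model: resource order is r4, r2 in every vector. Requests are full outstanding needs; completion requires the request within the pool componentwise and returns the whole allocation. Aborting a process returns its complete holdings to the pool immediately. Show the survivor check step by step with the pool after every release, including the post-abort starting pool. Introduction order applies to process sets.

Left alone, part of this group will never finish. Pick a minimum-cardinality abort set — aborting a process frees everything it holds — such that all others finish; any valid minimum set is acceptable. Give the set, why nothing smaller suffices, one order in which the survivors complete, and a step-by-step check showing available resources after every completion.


Minimum abort set: charlie.
Key observation: before aborting charlie, alpha was permanently blocked — no order could ever run it; afterwards it completes at step 3.
Minimality: the empty abort set fails — the state is deadlocked as it stands.
The survivors complete as foxtrot, bravo, alpha. Check, step by step (starting from the post-abort pool):
  pool = (1, 3)
  foxtrot needs (0, 0) <= (1, 3) -> finishes; pool += (2, 0) = (3, 3)
  bravo needs (2, 3) <= (3, 3) -> finishes; pool += (2, 1) = (5, 4)
  alpha needs (5, 2) <= (5, 4) -> finishes; pool += (1, 1) = (6, 5)


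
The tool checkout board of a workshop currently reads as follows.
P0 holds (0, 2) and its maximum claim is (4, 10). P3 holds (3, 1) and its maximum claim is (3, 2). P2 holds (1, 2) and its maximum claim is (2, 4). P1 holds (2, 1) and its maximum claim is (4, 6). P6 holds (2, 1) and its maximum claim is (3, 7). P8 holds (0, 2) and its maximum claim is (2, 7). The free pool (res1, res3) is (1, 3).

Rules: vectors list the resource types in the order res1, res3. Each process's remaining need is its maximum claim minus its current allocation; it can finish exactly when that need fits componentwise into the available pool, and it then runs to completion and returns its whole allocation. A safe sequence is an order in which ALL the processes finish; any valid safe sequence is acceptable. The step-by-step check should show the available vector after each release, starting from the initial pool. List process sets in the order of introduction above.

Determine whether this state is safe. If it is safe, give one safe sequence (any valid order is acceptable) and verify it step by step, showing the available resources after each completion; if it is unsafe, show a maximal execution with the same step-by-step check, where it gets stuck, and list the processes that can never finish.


SAFE — a valid safe sequence is P2, P3, P6, P8, P1, P0.
Key observation: the order's first zero-slack moment is P2 ((1, 2) needed, (1, 3) free — a requested resource with nothing to spare).
Step-by-step check:
  pool = (1, 3)
  P2 needs (1, 2) <= (1, 3) -> finishes; pool += (1, 2) = (2, 5)
  P3 needs (0, 1) <= (2, 5) -> finishes; pool += (3, 1) = (5, 6)
  P6 needs (1, 6) <= (5, 6) -> finishes; pool += (2, 1) = (7, 7)
  P8 needs (2, 5) <= (7, 7) -> finishes; pool += (0, 2) = (7, 9)
  P1 needs (2, 5) <= (7, 9) -> finishes; pool += (2, 1) = (9, 10)
  P0 needs (4, 8) <= (9, 10) -> finishes; pool += (0, 2) = (9, 12)


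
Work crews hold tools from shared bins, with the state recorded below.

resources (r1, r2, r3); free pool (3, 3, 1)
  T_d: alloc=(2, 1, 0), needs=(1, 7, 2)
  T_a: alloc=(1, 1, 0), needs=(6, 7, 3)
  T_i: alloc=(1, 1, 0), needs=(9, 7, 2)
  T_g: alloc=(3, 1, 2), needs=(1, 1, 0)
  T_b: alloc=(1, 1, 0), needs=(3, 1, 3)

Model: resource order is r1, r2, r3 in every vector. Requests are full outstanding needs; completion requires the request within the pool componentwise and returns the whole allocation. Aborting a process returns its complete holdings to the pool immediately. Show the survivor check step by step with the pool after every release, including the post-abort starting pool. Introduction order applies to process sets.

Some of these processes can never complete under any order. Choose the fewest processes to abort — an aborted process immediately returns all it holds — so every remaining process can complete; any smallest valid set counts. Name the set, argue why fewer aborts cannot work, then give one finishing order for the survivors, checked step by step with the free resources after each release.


Abort T_d and T_a.
Key observation: the returned (3, 2, 0) from T_d and T_a is what brings T_i — unrunnable before, under any order — into play at step 3.
Minimality, checking each single-abort alternative: T_d alone leaves T_a blocked (short on r2); T_a alone leaves T_d blocked (short on r2); T_i alone leaves T_d blocked (short on r2); T_g alone leaves T_d blocked (short on r2); T_b alone leaves T_d blocked (short on r2).
One survivor order: T_g, T_b, T_i. Check, step by step (post-abort pool first):
  pool = (6, 5, 1)
  T_g: need (1, 1, 0) fits (6, 5, 1); releases (3, 1, 2), pool now (9, 6, 3)
  T_b: need (3, 1, 3) fits (9, 6, 3); releases (1, 1, 0), pool now (10, 7, 3)
  T_i: need (9, 7, 2) fits (10, 7, 3); releases (1, 1, 0), pool now (11, 8, 3)


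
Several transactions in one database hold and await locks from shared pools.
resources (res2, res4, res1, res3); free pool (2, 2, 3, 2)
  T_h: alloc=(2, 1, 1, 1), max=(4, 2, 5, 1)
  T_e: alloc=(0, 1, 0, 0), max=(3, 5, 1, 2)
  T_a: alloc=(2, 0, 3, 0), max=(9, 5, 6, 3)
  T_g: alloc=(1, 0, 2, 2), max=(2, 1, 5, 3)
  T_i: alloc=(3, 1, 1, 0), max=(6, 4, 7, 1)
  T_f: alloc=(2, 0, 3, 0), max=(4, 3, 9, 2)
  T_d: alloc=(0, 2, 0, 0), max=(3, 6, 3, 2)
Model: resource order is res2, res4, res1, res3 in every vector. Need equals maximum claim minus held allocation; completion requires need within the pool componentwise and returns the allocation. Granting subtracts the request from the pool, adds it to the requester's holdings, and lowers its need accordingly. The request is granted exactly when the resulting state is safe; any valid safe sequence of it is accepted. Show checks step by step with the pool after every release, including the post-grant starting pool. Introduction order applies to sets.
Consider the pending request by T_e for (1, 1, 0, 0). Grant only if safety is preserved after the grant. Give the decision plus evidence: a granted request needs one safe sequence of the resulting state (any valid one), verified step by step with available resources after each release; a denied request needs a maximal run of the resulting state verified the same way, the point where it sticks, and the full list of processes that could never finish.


DENY. Granting would leave the state unsafe.
Key observation: even finishing T_g, T_h leaves just (4, 2, 6, 5) free — too little res4 for any of the remaining processes.
Pretend the grant happened; the run T_g, T_h goes as far as possible. Walking it through:
  pool = (1, 1, 3, 2)
  T_g needs (1, 1, 3, 1) <= (1, 1, 3, 2) -> finishes; pool += (1, 0, 2, 2) = (2, 1, 5, 4)
  T_h needs (2, 1, 4, 0) <= (2, 1, 5, 4) -> finishes; pool += (2, 1, 1, 1) = (4, 2, 6, 5)
  blocked: T_e wants (2, 3, 1, 2), pool (4, 2, 6, 5) — not enough res4
  blocked: T_a wants (7, 5, 3, 3), pool (4, 2, 6, 5) — not enough res2 and res4
  blocked: T_i wants (3, 3, 6, 1), pool (4, 2, 6, 5) — not enough res4
  blocked: T_f wants (2, 3, 6, 2), pool (4, 2, 6, 5) — not enough res4
  blocked: T_d wants (3, 4, 3, 2), pool (4, 2, 6, 5) — not enough res4
Processes that could never finish after the grant: T_e, T_a, T_i, T_f and T_d.


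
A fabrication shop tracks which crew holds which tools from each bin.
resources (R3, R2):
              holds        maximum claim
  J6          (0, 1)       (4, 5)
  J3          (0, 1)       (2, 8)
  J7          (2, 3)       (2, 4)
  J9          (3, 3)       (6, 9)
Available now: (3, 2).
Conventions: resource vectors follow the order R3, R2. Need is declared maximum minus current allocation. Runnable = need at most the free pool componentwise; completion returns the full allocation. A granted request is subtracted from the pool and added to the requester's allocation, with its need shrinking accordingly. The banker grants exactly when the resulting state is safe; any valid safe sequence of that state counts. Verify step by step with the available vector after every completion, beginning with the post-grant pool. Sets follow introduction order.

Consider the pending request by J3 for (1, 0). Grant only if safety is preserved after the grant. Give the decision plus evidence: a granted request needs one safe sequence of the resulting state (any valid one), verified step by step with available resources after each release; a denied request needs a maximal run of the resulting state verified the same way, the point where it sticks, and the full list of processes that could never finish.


GRANT: granting preserves safety; a valid post-grant sequence is J7, J6, J9, J3.
Key observation: with (2, 2) left after the transfer, J7 can run at once — the state stays safe.
Verifying the post-grant state step by step:
  pool = (2, 2)
  run J7 (needs (0, 1), free (2, 2)); after release of (2, 3) the pool is (4, 5)
  run J6 (needs (4, 4), free (4, 5)); after release of (0, 1) the pool is (4, 6)
  run J9 (needs (3, 6), free (4, 6)); after release of (3, 3) the pool is (7, 9)
  run J3 (needs (1, 7), free (7, 9)); after release of (1, 1) the pool is (8, 10)


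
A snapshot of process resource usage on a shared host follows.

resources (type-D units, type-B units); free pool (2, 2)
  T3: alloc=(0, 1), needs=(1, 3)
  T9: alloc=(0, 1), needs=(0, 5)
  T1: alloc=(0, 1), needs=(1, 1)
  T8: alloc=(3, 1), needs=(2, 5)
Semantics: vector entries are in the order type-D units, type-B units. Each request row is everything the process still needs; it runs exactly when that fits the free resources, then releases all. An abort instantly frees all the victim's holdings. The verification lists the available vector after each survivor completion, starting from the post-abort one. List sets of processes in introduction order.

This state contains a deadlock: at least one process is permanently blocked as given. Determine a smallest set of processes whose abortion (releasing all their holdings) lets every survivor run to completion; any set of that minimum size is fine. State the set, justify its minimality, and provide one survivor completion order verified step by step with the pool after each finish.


The answer: abort T8.
Key observation: T9 could never have finished before the abort; with (3, 1) returned by T8, it fits at step 3.
Why nothing smaller works: aborting no one leaves the state deadlocked as given.
One survivor order: T1, T3, T9. Step-by-step check (post-abort pool first):
  pool = (5, 3)
  T1 needs (1, 1) <= (5, 3) -> finishes; pool += (0, 1) = (5, 4)
  T3 needs (1, 3) <= (5, 4) -> finishes; pool += (0, 1) = (5, 5)
  T9 needs (0, 5) <= (5, 5) -> finishes; pool += (0, 1) = (5, 6)


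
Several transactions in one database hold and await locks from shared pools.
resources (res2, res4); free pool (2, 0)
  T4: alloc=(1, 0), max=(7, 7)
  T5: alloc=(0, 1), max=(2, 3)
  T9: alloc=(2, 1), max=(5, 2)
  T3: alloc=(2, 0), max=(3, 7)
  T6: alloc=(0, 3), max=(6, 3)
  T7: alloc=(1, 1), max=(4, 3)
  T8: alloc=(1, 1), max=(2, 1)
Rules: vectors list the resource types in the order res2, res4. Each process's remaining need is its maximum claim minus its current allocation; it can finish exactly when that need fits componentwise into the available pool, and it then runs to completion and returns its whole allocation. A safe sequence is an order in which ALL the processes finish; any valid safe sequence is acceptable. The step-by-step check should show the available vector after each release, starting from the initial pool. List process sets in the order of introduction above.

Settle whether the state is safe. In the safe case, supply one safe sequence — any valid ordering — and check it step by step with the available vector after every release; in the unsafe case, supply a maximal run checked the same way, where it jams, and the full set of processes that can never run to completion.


SAFE — a valid safe sequence is T8, T9, T7, T5, T6, T3, T4.
Key observation: T9 marks the first exact bind of the order: its need (3, 1) fits the free (3, 1) with zero slack on a requested resource.
Verifying each step:
  pool = (2, 0)
  T8 needs (1, 0) <= (2, 0) -> finishes; pool += (1, 1) = (3, 1)
  T9 needs (3, 1) <= (3, 1) -> finishes; pool += (2, 1) = (5, 2)
  T7 needs (3, 2) <= (5, 2) -> finishes; pool += (1, 1) = (6, 3)
  T5 needs (2, 2) <= (6, 3) -> finishes; pool += (0, 1) = (6, 4)
  T6 needs (6, 0) <= (6, 4) -> finishes; pool += (0, 3) = (6, 7)
  T3 needs (1, 7) <= (6, 7) -> finishes; pool += (2, 0) = (8, 7)
  T4 needs (6, 7) <= (8, 7) -> finishes; pool += (1, 0) = (9, 7)


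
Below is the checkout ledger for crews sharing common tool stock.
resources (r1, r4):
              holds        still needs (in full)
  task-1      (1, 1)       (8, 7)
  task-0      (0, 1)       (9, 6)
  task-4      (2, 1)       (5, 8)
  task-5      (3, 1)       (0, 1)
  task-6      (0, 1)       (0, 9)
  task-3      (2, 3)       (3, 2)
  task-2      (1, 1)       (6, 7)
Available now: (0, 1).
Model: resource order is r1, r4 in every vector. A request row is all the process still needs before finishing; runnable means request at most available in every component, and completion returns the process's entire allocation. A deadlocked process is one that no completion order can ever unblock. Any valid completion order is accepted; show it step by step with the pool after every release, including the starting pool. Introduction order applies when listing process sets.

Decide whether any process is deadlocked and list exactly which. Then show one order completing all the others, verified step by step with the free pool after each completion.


The deadlocked set is task-1, task-0, task-4, task-6 and task-2.
Key observation: after task-5, task-3 complete, (5, 5) is the best the pool ever gets, yet each leftover process wants more r4.
One completion order for the rest: task-5, task-3. Walking it through:
  pool = (0, 1)
  task-5: need (0, 1) fits (0, 1); releases (3, 1), pool now (3, 2)
  task-3: need (3, 2) fits (3, 2); releases (2, 3), pool now (5, 5)
The stuck group stays short no matter what:
  task-1 still needs (8, 7) but only (5, 5) is free — short on r1 and r4
  task-0 still needs (9, 6) but only (5, 5) is free — short on r1 and r4
  task-4 still needs (5, 8) but only (5, 5) is free — short on r4
  task-6 still needs (0, 9) but only (5, 5) is free — short on r4
  task-2 still needs (6, 7) but only (5, 5) is free — short on r1 and r4
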